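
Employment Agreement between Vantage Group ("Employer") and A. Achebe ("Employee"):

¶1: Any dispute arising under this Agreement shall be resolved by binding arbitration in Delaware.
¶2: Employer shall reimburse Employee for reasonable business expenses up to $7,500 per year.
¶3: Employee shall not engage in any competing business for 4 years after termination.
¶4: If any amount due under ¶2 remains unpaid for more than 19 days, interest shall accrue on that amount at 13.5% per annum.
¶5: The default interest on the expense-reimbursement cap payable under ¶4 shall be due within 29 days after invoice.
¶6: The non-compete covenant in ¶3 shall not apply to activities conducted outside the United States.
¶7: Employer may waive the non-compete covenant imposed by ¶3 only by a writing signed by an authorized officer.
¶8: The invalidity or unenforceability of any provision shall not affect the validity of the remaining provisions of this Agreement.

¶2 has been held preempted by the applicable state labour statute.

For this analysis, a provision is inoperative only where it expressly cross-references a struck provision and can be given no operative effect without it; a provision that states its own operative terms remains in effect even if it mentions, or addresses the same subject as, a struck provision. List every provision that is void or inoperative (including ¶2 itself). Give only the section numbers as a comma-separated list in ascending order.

2, 4, 5

¶2 is struck. The whole of ¶4 is the default interest on the expense-reimbursement cap, defined by reference to ¶2, so ¶4 cannot stand once ¶2 is removed. ¶5 has no operative effect of its own apart from ¶4 and is therefore inoperative. ¶8 is a severability clause and preserves every provision that can still be given independent effect. The provisions still in force are ¶1, ¶3, ¶6, ¶7, and ¶8.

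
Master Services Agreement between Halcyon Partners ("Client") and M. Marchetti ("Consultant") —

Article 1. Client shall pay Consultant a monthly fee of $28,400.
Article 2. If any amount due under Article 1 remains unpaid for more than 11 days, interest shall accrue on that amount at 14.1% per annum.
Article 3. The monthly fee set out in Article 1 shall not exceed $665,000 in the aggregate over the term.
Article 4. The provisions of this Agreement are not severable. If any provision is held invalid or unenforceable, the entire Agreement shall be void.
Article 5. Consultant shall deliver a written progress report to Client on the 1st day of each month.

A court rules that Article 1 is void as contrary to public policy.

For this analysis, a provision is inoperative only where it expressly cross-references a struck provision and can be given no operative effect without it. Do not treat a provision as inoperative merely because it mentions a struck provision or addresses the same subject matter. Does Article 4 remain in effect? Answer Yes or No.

No

Article 1 is struck. The whole of Article 2 is the default interest on the monthly fee, defined by reference to Article 1, so Article 2 cannot stand once Article 1 is removed. Article 3 does nothing except set the aggregate cap on the monthly fee by reference to Article 1; with Article 1 gone it has no independent effect and is inoperative. Article 4 provides that the Agreement is not severable, so the invalidity of any one provision voids the entire Agreement. No provision of the Agreement survives. Article 4 is among the inoperative provisions, so the answer is no.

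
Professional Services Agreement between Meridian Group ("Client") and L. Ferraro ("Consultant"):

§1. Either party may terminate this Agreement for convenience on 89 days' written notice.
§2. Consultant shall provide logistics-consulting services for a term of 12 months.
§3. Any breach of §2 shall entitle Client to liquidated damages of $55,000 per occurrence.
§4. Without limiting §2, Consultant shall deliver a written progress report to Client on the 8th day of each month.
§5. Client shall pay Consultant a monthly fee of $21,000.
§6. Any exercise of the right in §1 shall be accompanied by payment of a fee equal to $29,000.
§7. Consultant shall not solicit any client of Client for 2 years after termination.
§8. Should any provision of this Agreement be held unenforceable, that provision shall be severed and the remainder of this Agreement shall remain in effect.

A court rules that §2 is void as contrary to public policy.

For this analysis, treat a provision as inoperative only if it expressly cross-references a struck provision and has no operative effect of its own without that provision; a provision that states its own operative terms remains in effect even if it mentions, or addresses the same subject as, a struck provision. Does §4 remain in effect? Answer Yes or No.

Yes

§2 is struck. §3 operates only by reference to §2, so it falls with §2. §4 mentions §2 but its own obligation stands independently of §2, so §4 is not affected. §8 is a severability clause and preserves every provision that can still be given independent effect. The provisions still in force are §1, §4, §5, §6, §7, and §8. §4 is among the surviving provisions, so the answer is yes.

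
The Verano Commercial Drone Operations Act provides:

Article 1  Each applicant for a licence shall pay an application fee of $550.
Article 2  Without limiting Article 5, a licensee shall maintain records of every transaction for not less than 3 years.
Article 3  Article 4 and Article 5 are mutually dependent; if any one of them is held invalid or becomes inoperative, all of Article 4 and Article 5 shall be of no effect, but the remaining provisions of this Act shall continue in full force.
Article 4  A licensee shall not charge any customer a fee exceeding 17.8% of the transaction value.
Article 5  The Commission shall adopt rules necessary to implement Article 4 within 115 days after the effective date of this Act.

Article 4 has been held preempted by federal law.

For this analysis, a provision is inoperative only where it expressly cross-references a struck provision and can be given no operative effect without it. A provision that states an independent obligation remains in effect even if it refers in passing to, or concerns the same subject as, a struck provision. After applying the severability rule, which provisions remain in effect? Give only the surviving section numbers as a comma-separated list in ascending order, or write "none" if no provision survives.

1, 2, 3

Article 4 is struck. The only function of Article 5 is the rulemaking mandate for Article 4, so it cannot stand once Article 4 is removed. Article 2 mentions Article 5 but its own obligation stands independently of Article 5, so Article 2 is not affected. Article 3 declares Article 4 and Article 5 mutually dependent; since one of them has fallen, all of them are of no effect. The remainder continues in force under Article 3. The provisions still in force are Article 1, Article 2, and Article 3.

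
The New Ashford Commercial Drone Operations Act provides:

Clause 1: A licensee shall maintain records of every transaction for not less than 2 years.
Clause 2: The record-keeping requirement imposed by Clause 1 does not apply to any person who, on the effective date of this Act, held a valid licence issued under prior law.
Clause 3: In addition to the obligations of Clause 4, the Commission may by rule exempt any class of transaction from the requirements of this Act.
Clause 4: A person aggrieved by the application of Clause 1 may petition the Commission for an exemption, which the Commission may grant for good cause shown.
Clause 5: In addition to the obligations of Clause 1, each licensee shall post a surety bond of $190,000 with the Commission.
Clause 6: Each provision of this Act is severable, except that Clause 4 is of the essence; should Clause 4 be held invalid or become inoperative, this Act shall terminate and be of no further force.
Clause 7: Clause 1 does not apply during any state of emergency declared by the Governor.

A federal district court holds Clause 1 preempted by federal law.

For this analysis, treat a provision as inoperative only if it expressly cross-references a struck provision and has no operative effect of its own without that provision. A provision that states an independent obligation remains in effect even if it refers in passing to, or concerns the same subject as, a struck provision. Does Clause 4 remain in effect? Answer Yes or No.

No

Clause 1 is struck. Clause 2 merely fixes the grandfather exemption from Clause 1; with Clause 1 gone it has nothing to operate on and falls away. Clause 4 merely fixes the exemption procedure for Clause 1; with Clause 1 gone it has nothing to operate on and falls away. The only function of Clause 7 is the emergency suspension of Clause 1, so it cannot stand once Clause 1 is removed. Clause 6 makes Clause 4 an essential term, and Clause 4 has been rendered inoperative by the cascade; under Clause 6, the entire Act is therefore void. No provision of the Act survives. Clause 4 is among the inoperative provisions, so the answer is no.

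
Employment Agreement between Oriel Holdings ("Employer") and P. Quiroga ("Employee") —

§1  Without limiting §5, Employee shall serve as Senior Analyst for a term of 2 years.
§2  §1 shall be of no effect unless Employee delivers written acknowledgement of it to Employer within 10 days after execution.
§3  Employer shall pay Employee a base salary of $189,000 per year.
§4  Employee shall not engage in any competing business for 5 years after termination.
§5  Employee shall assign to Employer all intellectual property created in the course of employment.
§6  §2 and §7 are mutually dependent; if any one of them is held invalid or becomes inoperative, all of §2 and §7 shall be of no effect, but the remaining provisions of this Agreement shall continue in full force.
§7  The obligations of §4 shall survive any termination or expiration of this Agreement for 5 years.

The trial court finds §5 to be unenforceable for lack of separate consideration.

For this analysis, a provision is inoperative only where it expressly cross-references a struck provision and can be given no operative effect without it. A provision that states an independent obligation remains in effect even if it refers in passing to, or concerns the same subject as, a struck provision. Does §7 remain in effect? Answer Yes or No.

§5 is struck. §1 mentions §5 but its own obligation stands independently of §5, so §1 is not affected. Nothing else in the Agreement is defined by reference to §5. §6 ties §2 and §7 together, but none of those is affected here; the remaining provisions continue in force under §6. §1, §2, §3, §4, §6, and §7 remain in effect. §7 is among the surviving provisions, so the answer is yes.

Yes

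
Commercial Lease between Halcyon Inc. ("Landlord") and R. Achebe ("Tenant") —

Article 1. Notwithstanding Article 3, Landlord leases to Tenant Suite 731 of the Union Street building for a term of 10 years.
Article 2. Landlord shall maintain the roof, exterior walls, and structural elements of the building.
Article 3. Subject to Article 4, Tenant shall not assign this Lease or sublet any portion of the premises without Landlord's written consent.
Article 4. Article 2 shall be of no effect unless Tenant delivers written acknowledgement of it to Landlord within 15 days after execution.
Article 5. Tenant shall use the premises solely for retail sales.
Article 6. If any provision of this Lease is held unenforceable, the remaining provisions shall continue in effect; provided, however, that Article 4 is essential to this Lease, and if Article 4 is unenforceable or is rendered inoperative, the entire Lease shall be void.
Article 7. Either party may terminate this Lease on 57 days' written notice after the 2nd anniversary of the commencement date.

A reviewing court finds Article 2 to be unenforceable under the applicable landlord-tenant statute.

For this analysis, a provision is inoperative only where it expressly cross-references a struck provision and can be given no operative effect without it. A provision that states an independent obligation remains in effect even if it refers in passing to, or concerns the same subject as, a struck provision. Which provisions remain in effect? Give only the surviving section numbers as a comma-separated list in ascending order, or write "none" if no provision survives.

none

Article 2 is struck. Article 4 operates only by reference to Article 2, so it falls with Article 2. Article 6 makes Article 4 an essential term, and Article 4 has been rendered inoperative by the cascade; under Article 6, the entire Lease is therefore void. No provision of the Lease survives.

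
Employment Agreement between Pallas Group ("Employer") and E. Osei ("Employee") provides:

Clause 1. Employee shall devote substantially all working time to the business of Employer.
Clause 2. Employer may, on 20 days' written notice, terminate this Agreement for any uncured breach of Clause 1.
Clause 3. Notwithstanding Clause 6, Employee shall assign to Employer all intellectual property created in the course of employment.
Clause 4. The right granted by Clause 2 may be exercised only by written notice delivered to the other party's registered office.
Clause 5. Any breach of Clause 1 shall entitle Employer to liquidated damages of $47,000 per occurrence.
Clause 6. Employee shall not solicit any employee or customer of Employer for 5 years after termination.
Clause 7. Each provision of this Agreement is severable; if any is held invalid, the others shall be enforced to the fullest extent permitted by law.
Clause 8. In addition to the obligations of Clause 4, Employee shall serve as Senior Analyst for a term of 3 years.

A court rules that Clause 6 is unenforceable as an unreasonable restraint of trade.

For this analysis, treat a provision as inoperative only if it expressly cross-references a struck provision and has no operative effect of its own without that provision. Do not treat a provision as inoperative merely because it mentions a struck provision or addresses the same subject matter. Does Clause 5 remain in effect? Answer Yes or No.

Clause 6 is struck. Clause 3 mentions Clause 6 but its own obligation stands independently of Clause 6, so Clause 3 is not affected. No other provision's operative terms depend on Clause 6. Under the severability clause in Clause 7, the remaining provisions continue in force. The provisions still in force are Clause 1, Clause 2, Clause 3, Clause 4, Clause 5, Clause 7, and Clause 8. Clause 5 is among the surviving provisions, so the answer is yes.

Yes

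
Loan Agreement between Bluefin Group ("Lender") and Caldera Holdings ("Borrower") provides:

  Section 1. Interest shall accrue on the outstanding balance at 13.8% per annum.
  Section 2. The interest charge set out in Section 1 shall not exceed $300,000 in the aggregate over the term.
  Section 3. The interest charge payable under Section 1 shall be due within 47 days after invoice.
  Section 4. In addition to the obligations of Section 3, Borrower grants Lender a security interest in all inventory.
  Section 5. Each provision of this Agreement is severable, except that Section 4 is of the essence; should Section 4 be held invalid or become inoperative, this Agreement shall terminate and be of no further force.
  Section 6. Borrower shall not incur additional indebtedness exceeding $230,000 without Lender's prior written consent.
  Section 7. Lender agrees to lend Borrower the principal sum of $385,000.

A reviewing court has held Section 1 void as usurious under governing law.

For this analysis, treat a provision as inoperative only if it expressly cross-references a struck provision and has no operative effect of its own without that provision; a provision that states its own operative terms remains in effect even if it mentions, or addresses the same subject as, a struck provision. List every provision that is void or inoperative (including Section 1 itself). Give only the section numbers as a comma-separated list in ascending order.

1, 2, 3

Section 1 is struck. Section 2 has no operative effect of its own apart from Section 1 and is therefore inoperative. Section 3 does nothing except set the payment deadline for the interest charge by reference to Section 1; with Section 1 gone it has no independent effect and is inoperative. Section 4 mentions Section 3 but its own obligation stands independently of Section 3, so Section 4 is not affected. Section 5 makes Section 4 an essential term, but Section 4 is unaffected, so the severability proviso in Section 5 preserves the remaining provisions. Section 4, Section 5, Section 6, and Section 7 remain in effect.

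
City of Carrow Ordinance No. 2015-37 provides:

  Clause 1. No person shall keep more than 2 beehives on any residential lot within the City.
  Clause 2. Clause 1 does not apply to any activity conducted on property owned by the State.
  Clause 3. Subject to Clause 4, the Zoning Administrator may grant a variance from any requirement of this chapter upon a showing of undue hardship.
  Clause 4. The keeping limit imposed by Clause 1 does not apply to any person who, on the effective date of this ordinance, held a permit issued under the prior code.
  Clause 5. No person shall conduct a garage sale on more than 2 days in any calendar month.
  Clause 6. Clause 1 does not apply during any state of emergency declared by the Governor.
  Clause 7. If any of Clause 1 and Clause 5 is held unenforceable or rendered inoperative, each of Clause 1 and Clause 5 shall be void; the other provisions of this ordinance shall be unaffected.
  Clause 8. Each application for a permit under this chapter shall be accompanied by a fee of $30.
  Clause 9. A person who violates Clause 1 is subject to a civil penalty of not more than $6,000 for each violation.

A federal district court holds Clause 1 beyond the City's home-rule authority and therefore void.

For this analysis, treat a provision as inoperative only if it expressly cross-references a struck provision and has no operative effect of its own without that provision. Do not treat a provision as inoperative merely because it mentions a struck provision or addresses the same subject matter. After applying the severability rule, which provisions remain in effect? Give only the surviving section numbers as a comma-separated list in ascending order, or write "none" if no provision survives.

Clause 1 is struck. Clause 2 has no operative effect of its own apart from Clause 1 and is therefore inoperative. Clause 4 has no operative effect of its own apart from Clause 1 and is therefore inoperative. The only function of Clause 6 is the emergency suspension of Clause 1, so it cannot stand once Clause 1 is removed. Clause 9 has no operative effect of its own apart from Clause 1 and is therefore inoperative. Clause 3 mentions Clause 4 but its own obligation stands independently of Clause 4, so Clause 3 is not affected. Clause 7 declares Clause 1 and Clause 5 mutually dependent; since one of them has fallen, all of them are of no effect. That brings down Clause 5 as well. The remainder continues in force under Clause 7. The provisions still in force are Clause 3, Clause 7, and Clause 8.

3, 7, 8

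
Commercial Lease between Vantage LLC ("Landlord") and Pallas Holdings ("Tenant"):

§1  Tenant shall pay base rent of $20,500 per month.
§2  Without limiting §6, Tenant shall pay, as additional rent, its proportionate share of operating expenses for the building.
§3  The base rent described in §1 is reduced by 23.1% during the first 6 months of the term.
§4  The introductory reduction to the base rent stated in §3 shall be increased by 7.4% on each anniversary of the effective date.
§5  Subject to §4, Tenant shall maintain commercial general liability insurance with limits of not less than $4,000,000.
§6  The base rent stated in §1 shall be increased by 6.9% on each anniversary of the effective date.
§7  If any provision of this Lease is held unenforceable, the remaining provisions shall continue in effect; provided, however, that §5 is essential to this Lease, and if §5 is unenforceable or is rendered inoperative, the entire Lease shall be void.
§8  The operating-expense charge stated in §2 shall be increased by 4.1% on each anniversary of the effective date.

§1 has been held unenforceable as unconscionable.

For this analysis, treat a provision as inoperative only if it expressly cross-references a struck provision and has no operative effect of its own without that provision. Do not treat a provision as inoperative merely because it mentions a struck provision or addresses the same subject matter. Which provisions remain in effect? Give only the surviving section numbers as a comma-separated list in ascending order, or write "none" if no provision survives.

§1 is struck. §3 does nothing except set the introductory reduction to the base rent by reference to §1; with §1 gone it has no independent effect and is inoperative. §6 has no operative effect of its own apart from §1 and is therefore inoperative. The whole of §4 is the escalation of the introductory reduction to the base rent, defined by reference to §3, so §4 cannot stand once §3 is removed. §5 mentions §4 but its own obligation stands independently of §4, so §5 is not affected. Although §2 refers to §6, its operative terms do not depend on §6, so it remains in effect. §7 makes §5 an essential term, but §5 is unaffected, so the severability proviso in §7 preserves the remaining provisions. That leaves §2, §5, §7, and §8 in effect.

2, 5, 7, 8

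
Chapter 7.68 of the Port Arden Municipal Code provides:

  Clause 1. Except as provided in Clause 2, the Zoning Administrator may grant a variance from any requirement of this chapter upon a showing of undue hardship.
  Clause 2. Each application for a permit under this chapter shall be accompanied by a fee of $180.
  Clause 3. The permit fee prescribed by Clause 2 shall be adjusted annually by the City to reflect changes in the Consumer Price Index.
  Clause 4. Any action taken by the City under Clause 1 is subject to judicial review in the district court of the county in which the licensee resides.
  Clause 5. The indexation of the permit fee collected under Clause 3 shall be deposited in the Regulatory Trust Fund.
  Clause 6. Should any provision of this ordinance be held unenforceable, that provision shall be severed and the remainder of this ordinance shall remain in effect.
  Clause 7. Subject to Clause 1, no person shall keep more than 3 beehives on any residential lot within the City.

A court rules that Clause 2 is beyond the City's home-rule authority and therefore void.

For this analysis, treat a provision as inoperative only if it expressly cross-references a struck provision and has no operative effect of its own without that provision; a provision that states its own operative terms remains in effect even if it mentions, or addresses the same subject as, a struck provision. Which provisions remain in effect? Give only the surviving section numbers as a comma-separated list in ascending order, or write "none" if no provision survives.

1, 4, 6, 7

Clause 2 is struck. Clause 3 has no operative effect of its own apart from Clause 2 and is therefore inoperative. The whole of Clause 5 is the disposition of the indexation of the permit fee, defined by reference to Clause 3, so Clause 5 cannot stand once Clause 3 is removed. Although Clause 1 refers to Clause 2, its operative terms do not depend on Clause 2, so it remains in effect. Clause 6 is a severability clause and preserves every provision that can still be given independent effect. The provisions still in force are Clause 1, Clause 4, Clause 6, and Clause 7.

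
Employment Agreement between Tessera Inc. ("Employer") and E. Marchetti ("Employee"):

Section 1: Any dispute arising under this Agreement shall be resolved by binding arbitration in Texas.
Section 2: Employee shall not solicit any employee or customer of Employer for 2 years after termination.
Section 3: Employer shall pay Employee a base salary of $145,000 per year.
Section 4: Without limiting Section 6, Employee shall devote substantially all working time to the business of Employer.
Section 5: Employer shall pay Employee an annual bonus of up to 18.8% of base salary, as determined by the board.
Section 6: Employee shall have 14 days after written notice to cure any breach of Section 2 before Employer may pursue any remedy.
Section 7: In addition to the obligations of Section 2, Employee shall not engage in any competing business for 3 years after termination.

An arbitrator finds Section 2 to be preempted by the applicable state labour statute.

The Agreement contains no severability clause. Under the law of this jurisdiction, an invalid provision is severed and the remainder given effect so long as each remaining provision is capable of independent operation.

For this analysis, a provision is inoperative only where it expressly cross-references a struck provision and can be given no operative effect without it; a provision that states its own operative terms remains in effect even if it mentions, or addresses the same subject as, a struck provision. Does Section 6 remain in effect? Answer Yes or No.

No

Section 2 is struck. The only function of Section 6 is the cure period for breach of Section 2, so it cannot stand once Section 2 is removed. Section 4 mentions Section 6 but its own obligation stands independently of Section 6, so Section 4 is not affected. Section 7 mentions Section 2 but its own obligation stands independently of Section 2, so Section 7 is not affected. With no severability clause, the stated default rule severs what cannot stand and enforces each remaining provision that can operate on its own. Section 1, Section 3, Section 4, Section 5, and Section 7 remain in effect. Section 6 is among the inoperative provisions, so the answer is no.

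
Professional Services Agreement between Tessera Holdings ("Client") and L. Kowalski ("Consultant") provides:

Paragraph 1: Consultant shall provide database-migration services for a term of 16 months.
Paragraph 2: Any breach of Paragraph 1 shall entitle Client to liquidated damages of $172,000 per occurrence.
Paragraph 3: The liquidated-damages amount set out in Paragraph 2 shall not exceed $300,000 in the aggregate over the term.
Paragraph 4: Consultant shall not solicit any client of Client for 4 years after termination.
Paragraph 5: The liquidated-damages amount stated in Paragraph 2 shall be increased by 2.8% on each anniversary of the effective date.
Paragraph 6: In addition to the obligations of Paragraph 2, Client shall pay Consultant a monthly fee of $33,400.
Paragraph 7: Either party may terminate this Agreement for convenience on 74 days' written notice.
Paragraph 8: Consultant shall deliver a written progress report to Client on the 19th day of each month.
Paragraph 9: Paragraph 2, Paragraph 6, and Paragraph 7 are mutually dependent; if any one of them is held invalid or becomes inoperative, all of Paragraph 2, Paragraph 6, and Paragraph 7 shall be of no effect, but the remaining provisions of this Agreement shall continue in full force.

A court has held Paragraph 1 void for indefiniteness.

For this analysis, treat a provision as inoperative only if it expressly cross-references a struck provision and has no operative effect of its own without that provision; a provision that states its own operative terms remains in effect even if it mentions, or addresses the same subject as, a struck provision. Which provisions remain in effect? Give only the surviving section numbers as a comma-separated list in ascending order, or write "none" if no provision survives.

4, 8, 9

Paragraph 1 is struck. Paragraph 2 operates only by reference to Paragraph 1, so it falls with Paragraph 1. The whole of Paragraph 3 is the aggregate cap on the liquidated-damages amount, defined by reference to Paragraph 2, so Paragraph 3 cannot stand once Paragraph 2 is removed. Paragraph 5 operates only by reference to Paragraph 2, so it falls with Paragraph 2. Paragraph 9 declares Paragraph 2, Paragraph 6, and Paragraph 7 mutually dependent; since one of them has fallen, all of them are of no effect. That brings down Paragraph 6 and Paragraph 7 as well. The remainder continues in force under Paragraph 9. Paragraph 4, Paragraph 8, and Paragraph 9 remain in effect.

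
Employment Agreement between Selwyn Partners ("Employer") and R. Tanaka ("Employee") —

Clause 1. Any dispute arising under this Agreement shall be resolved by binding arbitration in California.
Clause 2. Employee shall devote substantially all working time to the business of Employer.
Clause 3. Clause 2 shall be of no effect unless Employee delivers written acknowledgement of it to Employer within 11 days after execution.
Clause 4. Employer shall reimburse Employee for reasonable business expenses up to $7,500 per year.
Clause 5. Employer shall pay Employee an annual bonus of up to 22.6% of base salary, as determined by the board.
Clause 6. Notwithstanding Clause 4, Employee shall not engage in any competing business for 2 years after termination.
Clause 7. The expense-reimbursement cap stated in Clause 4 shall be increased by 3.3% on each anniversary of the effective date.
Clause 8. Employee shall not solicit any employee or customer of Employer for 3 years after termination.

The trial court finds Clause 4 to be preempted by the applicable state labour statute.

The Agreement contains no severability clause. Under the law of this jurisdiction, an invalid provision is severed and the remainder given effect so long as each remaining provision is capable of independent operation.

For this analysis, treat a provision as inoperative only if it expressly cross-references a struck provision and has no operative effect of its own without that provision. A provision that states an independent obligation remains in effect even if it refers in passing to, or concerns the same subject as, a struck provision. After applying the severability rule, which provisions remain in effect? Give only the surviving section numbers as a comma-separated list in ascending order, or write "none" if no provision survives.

1, 2, 3, 5, 6, 8

Clause 4 is struck. The whole of Clause 7 is the escalation of the expense-reimbursement cap, defined by reference to Clause 4, so Clause 7 cannot stand once Clause 4 is removed. Clause 6 mentions Clause 4 but its own obligation stands independently of Clause 4, so Clause 6 is not affected. Under the stated default rule, only provisions that cannot operate independently fall away; the rest are enforced. Clause 1, Clause 2, Clause 3, Clause 5, Clause 6, and Clause 8 remain in effect.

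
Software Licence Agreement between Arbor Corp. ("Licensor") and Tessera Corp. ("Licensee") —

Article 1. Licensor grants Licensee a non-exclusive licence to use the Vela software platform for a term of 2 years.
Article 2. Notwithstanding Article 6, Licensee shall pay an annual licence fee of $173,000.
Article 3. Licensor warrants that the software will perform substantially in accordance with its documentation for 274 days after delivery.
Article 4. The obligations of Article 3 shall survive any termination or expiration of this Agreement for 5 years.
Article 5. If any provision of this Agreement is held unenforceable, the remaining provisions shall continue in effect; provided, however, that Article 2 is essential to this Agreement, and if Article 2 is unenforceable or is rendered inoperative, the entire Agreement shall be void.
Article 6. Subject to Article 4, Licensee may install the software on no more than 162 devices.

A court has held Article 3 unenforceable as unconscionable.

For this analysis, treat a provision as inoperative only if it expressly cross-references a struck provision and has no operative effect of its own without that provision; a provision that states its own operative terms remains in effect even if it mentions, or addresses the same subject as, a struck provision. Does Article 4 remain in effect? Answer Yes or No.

No

Article 3 is struck. Article 4 operates only by reference to Article 3, so it falls with Article 3. Although Article 6 refers to Article 4, its operative terms do not depend on Article 4, so it remains in effect. Article 5 makes Article 2 an essential term, but Article 2 is unaffected, so the severability proviso in Article 5 preserves the remaining provisions. The provisions still in force are Article 1, Article 2, Article 5, and Article 6. Article 4 is among the inoperative provisions, so the answer is no.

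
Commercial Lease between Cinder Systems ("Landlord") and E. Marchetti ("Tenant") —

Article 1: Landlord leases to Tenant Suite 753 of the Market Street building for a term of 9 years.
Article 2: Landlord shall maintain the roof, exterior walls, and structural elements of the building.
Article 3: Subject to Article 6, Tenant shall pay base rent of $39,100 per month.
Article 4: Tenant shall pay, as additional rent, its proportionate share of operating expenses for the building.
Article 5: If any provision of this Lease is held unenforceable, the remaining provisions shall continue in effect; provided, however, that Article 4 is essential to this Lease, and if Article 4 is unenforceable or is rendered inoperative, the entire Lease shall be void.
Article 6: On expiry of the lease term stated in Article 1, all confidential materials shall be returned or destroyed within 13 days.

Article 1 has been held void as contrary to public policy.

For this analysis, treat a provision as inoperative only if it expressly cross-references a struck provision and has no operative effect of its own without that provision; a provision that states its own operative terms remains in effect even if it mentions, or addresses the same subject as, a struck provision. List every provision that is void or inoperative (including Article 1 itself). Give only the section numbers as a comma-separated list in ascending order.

1, 6

Article 1 is struck. Article 6 operates only by reference to Article 1, so it falls with Article 1. Article 3 mentions Article 6 but its own obligation stands independently of Article 6, so Article 3 is not affected. Article 5 makes Article 4 an essential term, but Article 4 is unaffected, so the severability proviso in Article 5 preserves the remaining provisions. That leaves Article 2, Article 3, Article 4, and Article 5 in effect.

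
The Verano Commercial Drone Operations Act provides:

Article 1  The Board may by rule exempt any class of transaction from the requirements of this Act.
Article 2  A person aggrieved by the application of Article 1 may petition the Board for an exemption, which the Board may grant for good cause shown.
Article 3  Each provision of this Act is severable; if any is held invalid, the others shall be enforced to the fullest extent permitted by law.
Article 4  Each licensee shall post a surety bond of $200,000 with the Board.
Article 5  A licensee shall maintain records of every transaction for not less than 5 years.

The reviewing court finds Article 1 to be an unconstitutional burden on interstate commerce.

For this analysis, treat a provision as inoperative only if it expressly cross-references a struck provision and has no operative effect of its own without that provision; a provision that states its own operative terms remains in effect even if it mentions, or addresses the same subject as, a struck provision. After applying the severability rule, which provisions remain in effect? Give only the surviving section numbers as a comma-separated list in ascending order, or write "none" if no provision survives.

3, 4, 5

Article 1 is struck. Article 2 has no operative effect of its own apart from Article 1 and is therefore inoperative. Under the severability clause in Article 3, the remaining provisions continue in force. That leaves Article 3, Article 4, and Article 5 in effect.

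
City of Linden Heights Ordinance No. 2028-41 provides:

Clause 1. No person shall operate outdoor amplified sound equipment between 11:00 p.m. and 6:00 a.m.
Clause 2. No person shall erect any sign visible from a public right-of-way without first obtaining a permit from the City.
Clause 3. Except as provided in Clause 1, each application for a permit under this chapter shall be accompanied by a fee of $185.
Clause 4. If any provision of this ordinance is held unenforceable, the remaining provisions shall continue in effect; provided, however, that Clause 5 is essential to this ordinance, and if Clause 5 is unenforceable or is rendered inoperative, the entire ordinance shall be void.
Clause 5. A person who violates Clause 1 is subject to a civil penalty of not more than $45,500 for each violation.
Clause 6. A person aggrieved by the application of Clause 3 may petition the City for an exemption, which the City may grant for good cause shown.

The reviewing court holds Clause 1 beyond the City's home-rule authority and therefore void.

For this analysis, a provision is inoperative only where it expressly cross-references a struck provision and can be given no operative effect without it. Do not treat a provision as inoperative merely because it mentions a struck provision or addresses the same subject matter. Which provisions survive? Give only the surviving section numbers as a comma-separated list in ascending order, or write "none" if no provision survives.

none

Clause 1 is struck. Clause 5 has no operative effect of its own apart from Clause 1 and is therefore inoperative. Clause 4 makes Clause 5 an essential term, and Clause 5 has been rendered inoperative by the cascade; under Clause 4, the entire ordinance is therefore void. No provision of the ordinance survives.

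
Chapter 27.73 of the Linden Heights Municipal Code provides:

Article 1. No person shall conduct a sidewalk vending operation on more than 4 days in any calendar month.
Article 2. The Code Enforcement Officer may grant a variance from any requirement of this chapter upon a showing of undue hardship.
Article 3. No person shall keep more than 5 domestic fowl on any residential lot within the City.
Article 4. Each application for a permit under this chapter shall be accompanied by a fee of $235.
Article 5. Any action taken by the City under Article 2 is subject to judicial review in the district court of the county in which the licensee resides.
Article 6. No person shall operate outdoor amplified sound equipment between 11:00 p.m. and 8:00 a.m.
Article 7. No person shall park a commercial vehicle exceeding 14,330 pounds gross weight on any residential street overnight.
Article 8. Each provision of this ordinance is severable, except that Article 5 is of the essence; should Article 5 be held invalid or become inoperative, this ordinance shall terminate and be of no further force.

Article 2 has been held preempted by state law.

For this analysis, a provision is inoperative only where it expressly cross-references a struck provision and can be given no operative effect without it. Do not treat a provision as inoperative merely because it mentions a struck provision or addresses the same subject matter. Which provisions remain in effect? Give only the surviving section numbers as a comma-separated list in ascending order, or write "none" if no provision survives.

Article 2 is struck. The only function of Article 5 is the judicial-review right for Article 2, so it cannot stand once Article 2 is removed. Article 8 makes Article 5 an essential term, and Article 5 has been rendered inoperative by the cascade; under Article 8, the entire ordinance is therefore void. No provision of the ordinance survives.

none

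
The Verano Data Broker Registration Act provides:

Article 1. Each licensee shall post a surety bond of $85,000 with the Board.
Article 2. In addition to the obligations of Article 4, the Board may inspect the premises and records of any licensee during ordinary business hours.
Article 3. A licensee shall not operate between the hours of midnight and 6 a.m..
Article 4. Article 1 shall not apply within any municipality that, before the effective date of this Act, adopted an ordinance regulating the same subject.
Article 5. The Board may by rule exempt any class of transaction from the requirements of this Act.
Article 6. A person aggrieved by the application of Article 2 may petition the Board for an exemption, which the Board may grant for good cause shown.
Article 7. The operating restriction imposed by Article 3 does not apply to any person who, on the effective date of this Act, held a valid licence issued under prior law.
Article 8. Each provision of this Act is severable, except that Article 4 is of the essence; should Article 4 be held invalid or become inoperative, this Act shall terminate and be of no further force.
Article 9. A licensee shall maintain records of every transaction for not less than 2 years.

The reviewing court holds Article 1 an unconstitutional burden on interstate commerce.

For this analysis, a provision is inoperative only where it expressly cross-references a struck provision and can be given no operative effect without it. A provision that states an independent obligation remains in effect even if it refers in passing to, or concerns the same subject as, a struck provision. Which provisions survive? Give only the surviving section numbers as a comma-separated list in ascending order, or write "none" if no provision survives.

Article 1 is struck. Article 4 operates only by reference to Article 1, so it falls with Article 1. Article 8 makes Article 4 an essential term, and Article 4 has been rendered inoperative by the cascade; under Article 8, the entire Act is therefore void. No provision of the Act survives.

none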